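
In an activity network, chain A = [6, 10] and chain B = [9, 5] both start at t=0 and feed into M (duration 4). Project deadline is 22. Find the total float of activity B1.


Forward pass: ES(B1) = sum of predecessors on chain B = 0
EF = ES + duration = 0 + 9 = 9
Backward pass: LF(M) = deadline = 22; LS(M) = 22 - 4 = 18
LF(B1) = LS(M) - sum(successors on chain B) = 18 - 5 = 13
LS = LF - duration = 13 - 9 = 4
Total float = LS - ES = 4 - 0 = 4

4


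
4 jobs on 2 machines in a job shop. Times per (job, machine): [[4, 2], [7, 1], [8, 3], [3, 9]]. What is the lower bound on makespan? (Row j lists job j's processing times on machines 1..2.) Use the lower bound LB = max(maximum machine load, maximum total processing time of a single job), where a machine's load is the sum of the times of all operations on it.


Machine loads:
  Machine 1: 4 + 7 + 8 + 3 = 22
  Machine 2: 2 + 1 + 3 + 9 = 15
Max machine load = 22
Job totals:
  Job 1: 6
  Job 2: 8
  Job 3: 11
  Job 4: 12
Max job total = 12
Lower bound = max(22, 12) = 22

22


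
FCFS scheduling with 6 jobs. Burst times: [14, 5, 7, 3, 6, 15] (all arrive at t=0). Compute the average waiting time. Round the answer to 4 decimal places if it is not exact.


FCFS order (as given): [14, 5, 7, 3, 6, 15]
Waiting times:
  Job 1: wait = 0
  Job 2: wait = 14
  Job 3: wait = 19
  Job 4: wait = 26
  Job 5: wait = 29
  Job 6: wait = 35
Sum of waiting times = 123
Average waiting time = 123/6 = 20.5

20.5


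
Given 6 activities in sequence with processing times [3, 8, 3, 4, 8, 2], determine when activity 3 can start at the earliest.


Activity 3 starts after activities 1 through 2 complete.
Predecessor durations: [3, 8]
ES = 3 + 8 = 11

11


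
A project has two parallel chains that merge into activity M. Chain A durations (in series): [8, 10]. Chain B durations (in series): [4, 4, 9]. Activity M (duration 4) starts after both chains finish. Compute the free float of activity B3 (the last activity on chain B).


ES(B3) = sum of predecessors on chain B = 8
EF(B3) = ES + duration = 8 + 9 = 17
Successor of B3 is M. ES(M) = max(sum(A), sum(B)) = max(18, 17) = 18
Free float = ES(successor) - EF(current) = 18 - 17 = 1

1


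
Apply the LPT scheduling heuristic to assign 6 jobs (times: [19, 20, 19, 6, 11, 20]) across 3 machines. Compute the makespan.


Sort jobs in decreasing order (LPT): [20, 20, 19, 19, 11, 6]
Assign each job to the least loaded machine:
  Machine 1: jobs [20, 11], load = 31
  Machine 2: jobs [20, 6], load = 26
  Machine 3: jobs [19, 19], load = 38
Makespan = max load = 38

38


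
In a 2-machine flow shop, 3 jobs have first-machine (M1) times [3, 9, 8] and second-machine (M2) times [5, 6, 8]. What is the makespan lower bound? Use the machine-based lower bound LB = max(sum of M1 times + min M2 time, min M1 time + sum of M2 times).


LB1 = sum(M1 times) + min(M2 times) = 20 + 5 = 25
LB2 = min(M1 times) + sum(M2 times) = 3 + 19 = 22
Lower bound = max(LB1, LB2) = max(25, 22) = 25

25


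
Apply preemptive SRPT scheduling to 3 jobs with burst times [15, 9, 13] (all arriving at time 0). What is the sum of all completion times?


Since all jobs arrive at t=0, SRPT equals SPT ordering.
SPT order: [9, 13, 15]
Completion times:
  Job 1: p=9, C=9
  Job 2: p=13, C=22
  Job 3: p=15, C=37
Total completion time = 9 + 22 + 37 = 68

68


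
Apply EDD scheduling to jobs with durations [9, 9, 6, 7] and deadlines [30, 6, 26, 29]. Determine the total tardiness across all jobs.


Sort by due date (EDD order): [(9, 6), (6, 26), (7, 29), (9, 30)]
Compute completion times and tardiness:
  Job 1: p=9, d=6, C=9, tardiness=max(0,9-6)=3
  Job 2: p=6, d=26, C=15, tardiness=max(0,15-26)=0
  Job 3: p=7, d=29, C=22, tardiness=max(0,22-29)=0
  Job 4: p=9, d=30, C=31, tardiness=max(0,31-30)=1
Total tardiness = 4

4


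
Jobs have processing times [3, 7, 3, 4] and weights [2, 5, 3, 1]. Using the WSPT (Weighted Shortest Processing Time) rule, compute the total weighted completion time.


Compute p/w ratios and sort ascending (WSPT): [(3, 3), (7, 5), (3, 2), (4, 1)]
Compute weighted completion times:
  Job (p=3,w=3): C=3, w*C=3*3=9
  Job (p=7,w=5): C=10, w*C=5*10=50
  Job (p=3,w=2): C=13, w*C=2*13=26
  Job (p=4,w=1): C=17, w*C=1*17=17
Total weighted completion time = 102

102


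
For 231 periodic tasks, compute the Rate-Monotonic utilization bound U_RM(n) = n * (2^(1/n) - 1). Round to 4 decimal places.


Compute 2^(1/231) = 1.0030051436
Subtract 1: 1.0030051436 - 1 = 0.0030051436
Multiply by n: 231 * 0.0030051436 = 0.6941881716
Round to 4 dp: 0.6942

0.6942


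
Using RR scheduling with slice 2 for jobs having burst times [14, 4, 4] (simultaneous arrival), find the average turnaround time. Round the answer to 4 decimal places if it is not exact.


Time quantum = 2
Execution trace:
  J1 runs 2 units, time = 2
  J2 runs 2 units, time = 4
  J3 runs 2 units, time = 6
  J1 runs 2 units, time = 8
  J2 runs 2 units, time = 10
  J3 runs 2 units, time = 12
  J1 runs 2 units, time = 14
  J1 runs 2 units, time = 16
  J1 runs 2 units, time = 18
  J1 runs 2 units, time = 20
  J1 runs 2 units, time = 22
Finish times: [22, 10, 12]
Average turnaround = 44/3 = 14.6667

14.6667


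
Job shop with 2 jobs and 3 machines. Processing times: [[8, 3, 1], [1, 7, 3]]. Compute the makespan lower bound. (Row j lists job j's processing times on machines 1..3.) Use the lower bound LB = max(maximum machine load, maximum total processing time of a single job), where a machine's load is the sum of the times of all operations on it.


Machine loads:
  Machine 1: 8 + 1 = 9
  Machine 2: 3 + 7 = 10
  Machine 3: 1 + 3 = 4
Max machine load = 10
Job totals:
  Job 1: 12
  Job 2: 11
Max job total = 12
Lower bound = max(10, 12) = 12

12


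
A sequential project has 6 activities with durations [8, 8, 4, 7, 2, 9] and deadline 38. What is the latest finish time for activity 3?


LF(activity 3) = deadline - sum of successor durations
Successors: activities 4 through 6 with durations [7, 2, 9]
Sum of successor durations = 18
LF = 38 - 18 = 20

20


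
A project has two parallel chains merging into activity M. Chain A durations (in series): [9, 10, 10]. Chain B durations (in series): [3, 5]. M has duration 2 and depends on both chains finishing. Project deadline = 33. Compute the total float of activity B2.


Forward pass: ES(B2) = sum of predecessors on chain B = 3
EF = ES + duration = 3 + 5 = 8
Backward pass: LF(M) = deadline = 33; LS(M) = 33 - 2 = 31
LF(B2) = LS(M) - sum(successors on chain B) = 31 - 0 = 31
LS = LF - duration = 31 - 5 = 26
Total float = LS - ES = 26 - 3 = 23

23


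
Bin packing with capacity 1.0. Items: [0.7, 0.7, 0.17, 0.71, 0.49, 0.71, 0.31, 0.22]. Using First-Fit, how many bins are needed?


Place items sequentially using First-Fit:
  Item 0.7 -> new Bin 1
  Item 0.7 -> new Bin 2
  Item 0.17 -> Bin 1 (now 0.87)
  Item 0.71 -> new Bin 3
  Item 0.49 -> new Bin 4
  Item 0.71 -> new Bin 5
  Item 0.31 -> Bin 4 (now 0.8)
  Item 0.22 -> Bin 2 (now 0.92)
Total bins used = 5

5


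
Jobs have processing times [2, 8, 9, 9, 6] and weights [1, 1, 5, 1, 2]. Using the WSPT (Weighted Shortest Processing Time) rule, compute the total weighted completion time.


Compute p/w ratios and sort ascending (WSPT): [(9, 5), (2, 1), (6, 2), (8, 1), (9, 1)]
Compute weighted completion times:
  Job (p=9,w=5): C=9, w*C=5*9=45
  Job (p=2,w=1): C=11, w*C=1*11=11
  Job (p=6,w=2): C=17, w*C=2*17=34
  Job (p=8,w=1): C=25, w*C=1*25=25
  Job (p=9,w=1): C=34, w*C=1*34=34
Total weighted completion time = 149

149


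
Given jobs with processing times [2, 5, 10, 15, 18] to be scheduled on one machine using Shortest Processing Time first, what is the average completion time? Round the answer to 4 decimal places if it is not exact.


Sort jobs by processing time (SPT order): [2, 5, 10, 15, 18]
Compute completion times sequentially:
  Job 1: processing = 2, completes at 2
  Job 2: processing = 5, completes at 7
  Job 3: processing = 10, completes at 17
  Job 4: processing = 15, completes at 32
  Job 5: processing = 18, completes at 50
Sum of completion times = 108
Average completion time = 108/5 = 21.6

21.6


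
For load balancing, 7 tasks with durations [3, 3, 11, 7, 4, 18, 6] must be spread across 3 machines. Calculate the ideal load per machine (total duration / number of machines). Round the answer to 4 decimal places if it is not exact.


Total processing time = 3 + 3 + 11 + 7 + 4 + 18 + 6 = 52
Number of machines = 3
Ideal balanced load = 52 / 3 = 17.3333

17.3333


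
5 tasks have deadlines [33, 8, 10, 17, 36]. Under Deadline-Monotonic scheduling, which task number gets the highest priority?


Sort tasks by relative deadline (ascending):
  Task 2: deadline = 8
  Task 3: deadline = 10
  Task 4: deadline = 17
  Task 1: deadline = 33
  Task 5: deadline = 36
Priority order (highest first): [2, 3, 4, 1, 5]
Highest priority task = 2

2


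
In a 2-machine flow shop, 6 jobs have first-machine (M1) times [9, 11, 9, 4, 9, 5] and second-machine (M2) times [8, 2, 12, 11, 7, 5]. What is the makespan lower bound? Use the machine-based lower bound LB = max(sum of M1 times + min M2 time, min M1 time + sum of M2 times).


LB1 = sum(M1 times) + min(M2 times) = 47 + 2 = 49
LB2 = min(M1 times) + sum(M2 times) = 4 + 45 = 49
Lower bound = max(LB1, LB2) = max(49, 49) = 49

49


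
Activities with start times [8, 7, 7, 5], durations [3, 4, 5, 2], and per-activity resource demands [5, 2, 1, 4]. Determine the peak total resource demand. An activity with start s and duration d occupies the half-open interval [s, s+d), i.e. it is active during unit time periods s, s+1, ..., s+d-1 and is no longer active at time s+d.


Each activity i is active on [start_i, start_i + duration_i).
Compute total resource usage per time slot:
  t=0: active resources = [], total = 0
  t=1: active resources = [], total = 0
  t=2: active resources = [], total = 0
  t=3: active resources = [], total = 0
  t=4: active resources = [], total = 0
  t=5: active resources = [4], total = 4
  t=6: active resources = [4], total = 4
  t=7: active resources = [2, 1], total = 3
  t=8: active resources = [5, 2, 1], total = 8
  t=9: active resources = [5, 2, 1], total = 8
  t=10: active resources = [5, 2, 1], total = 8
  t=11: active resources = [1], total = 1
Peak resource demand = 8

8


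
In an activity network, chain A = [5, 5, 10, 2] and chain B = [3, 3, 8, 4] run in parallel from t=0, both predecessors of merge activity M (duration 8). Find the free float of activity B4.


ES(B4) = sum of predecessors on chain B = 14
EF(B4) = ES + duration = 14 + 4 = 18
Successor of B4 is M. ES(M) = max(sum(A), sum(B)) = max(22, 18) = 22
Free float = ES(successor) - EF(current) = 22 - 18 = 4

4


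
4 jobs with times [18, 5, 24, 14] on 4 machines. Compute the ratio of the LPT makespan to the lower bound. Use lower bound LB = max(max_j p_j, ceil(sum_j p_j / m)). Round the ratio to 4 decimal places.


LPT order: [24, 18, 14, 5]
Machine loads after assignment: [24, 18, 14, 5]
LPT makespan = 24
Lower bound = max(max_job, ceil(total/4)) = max(24, 16) = 24
Ratio = 24 / 24 = 1.0

1.0


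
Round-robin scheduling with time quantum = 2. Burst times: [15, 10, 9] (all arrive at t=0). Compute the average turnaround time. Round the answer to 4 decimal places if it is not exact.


Time quantum = 2
Execution trace:
  J1 runs 2 units, time = 2
  J2 runs 2 units, time = 4
  J3 runs 2 units, time = 6
  J1 runs 2 units, time = 8
  J2 runs 2 units, time = 10
  J3 runs 2 units, time = 12
  J1 runs 2 units, time = 14
  J2 runs 2 units, time = 16
  J3 runs 2 units, time = 18
  J1 runs 2 units, time = 20
  J2 runs 2 units, time = 22
  J3 runs 2 units, time = 24
  J1 runs 2 units, time = 26
  J2 runs 2 units, time = 28
  J3 runs 1 units, time = 29
  J1 runs 2 units, time = 31
  J1 runs 2 units, time = 33
  J1 runs 1 units, time = 34
Finish times: [34, 28, 29]
Average turnaround = 91/3 = 30.3333

30.3333


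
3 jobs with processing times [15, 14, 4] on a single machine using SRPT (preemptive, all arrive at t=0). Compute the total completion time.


Since all jobs arrive at t=0, SRPT equals SPT ordering.
SPT order: [4, 14, 15]
Completion times:
  Job 1: p=4, C=4
  Job 2: p=14, C=18
  Job 3: p=15, C=33
Total completion time = 4 + 18 + 33 = 55

55


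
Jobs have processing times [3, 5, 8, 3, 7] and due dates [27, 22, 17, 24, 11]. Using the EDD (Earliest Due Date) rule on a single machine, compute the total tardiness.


Sort by due date (EDD order): [(7, 11), (8, 17), (5, 22), (3, 24), (3, 27)]
Compute completion times and tardiness:
  Job 1: p=7, d=11, C=7, tardiness=max(0,7-11)=0
  Job 2: p=8, d=17, C=15, tardiness=max(0,15-17)=0
  Job 3: p=5, d=22, C=20, tardiness=max(0,20-22)=0
  Job 4: p=3, d=24, C=23, tardiness=max(0,23-24)=0
  Job 5: p=3, d=27, C=26, tardiness=max(0,26-27)=0
Total tardiness = 0

0


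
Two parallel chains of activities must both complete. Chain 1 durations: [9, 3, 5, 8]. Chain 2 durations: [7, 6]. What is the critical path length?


Path A total = 9 + 3 + 5 + 8 = 25
Path B total = 7 + 6 = 13
Critical path = longest path = max(25, 13) = 25

25


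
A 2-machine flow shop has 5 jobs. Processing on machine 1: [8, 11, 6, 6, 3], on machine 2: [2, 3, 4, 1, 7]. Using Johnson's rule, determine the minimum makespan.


Apply Johnson's rule:
  Group 1 (a <= b): [(5, 3, 7)]
  Group 2 (a > b): [(3, 6, 4), (2, 11, 3), (1, 8, 2), (4, 6, 1)]
Optimal job order: [5, 3, 2, 1, 4]
Schedule:
  Job 5: M1 done at 3, M2 done at 10
  Job 3: M1 done at 9, M2 done at 14
  Job 2: M1 done at 20, M2 done at 23
  Job 1: M1 done at 28, M2 done at 30
  Job 4: M1 done at 34, M2 done at 35
Makespan = 35

35


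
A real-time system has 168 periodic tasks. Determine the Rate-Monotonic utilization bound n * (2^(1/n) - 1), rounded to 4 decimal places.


Compute 2^(1/168) = 1.0041343992
Subtract 1: 1.0041343992 - 1 = 0.0041343992
Multiply by n: 168 * 0.0041343992 = 0.6945790656
Round to 4 dp: 0.6946

0.6946


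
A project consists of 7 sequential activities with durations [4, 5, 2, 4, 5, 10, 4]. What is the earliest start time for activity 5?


Activity 5 starts after activities 1 through 4 complete.
Predecessor durations: [4, 5, 2, 4]
ES = 4 + 5 + 2 + 4 = 15

15


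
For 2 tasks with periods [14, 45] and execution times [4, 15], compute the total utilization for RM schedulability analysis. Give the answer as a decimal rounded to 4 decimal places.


Compute individual utilizations (exact fractions):
  Task 1: C/T = 4/14 = 2/7 (approx. 0.2857)
  Task 2: C/T = 15/45 = 1/3 (approx. 0.3333)
Total utilization U = 2/7 + 1/3 = 13/21
Rounded to 4 decimal places: U = 0.6190
RM (Liu & Layland) bound for 2 tasks = 0.828427; compare with U = 13/21 (approx. 0.619048)
U <= bound, so schedulable by RM sufficient condition.

0.6190


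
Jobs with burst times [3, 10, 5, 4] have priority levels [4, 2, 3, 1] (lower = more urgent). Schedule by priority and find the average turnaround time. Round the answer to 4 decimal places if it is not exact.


Sort by priority (ascending = highest first):
Order: [(1, 4), (2, 10), (3, 5), (4, 3)]
Completion times:
  Priority 1, burst=4, C=4
  Priority 2, burst=10, C=14
  Priority 3, burst=5, C=19
  Priority 4, burst=3, C=22
Average turnaround = 59/4 = 14.75

14.75


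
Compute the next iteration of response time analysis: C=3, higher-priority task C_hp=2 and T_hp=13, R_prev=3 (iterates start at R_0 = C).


R_next = C + ceil(R_prev / T_hp) * C_hp
ceil(3 / 13) = ceil(0.2308) = 1
Interference = 1 * 2 = 2
R_next = 3 + 2 = 5

5


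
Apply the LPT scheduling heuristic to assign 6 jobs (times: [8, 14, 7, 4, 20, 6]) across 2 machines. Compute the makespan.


Sort jobs in decreasing order (LPT): [20, 14, 8, 7, 6, 4]
Assign each job to the least loaded machine:
  Machine 1: jobs [20, 7, 4], load = 31
  Machine 2: jobs [14, 8, 6], load = 28
Makespan = max load = 31

31


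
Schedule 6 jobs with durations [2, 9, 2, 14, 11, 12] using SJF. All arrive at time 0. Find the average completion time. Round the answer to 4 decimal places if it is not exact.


SJF order (ascending): [2, 2, 9, 11, 12, 14]
Completion times:
  Job 1: burst=2, C=2
  Job 2: burst=2, C=4
  Job 3: burst=9, C=13
  Job 4: burst=11, C=24
  Job 5: burst=12, C=36
  Job 6: burst=14, C=50
Average completion = 129/6 = 21.5

21.5


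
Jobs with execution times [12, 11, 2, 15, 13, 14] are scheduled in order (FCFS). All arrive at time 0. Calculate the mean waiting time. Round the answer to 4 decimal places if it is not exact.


FCFS order (as given): [12, 11, 2, 15, 13, 14]
Waiting times:
  Job 1: wait = 0
  Job 2: wait = 12
  Job 3: wait = 23
  Job 4: wait = 25
  Job 5: wait = 40
  Job 6: wait = 53
Sum of waiting times = 153
Average waiting time = 153/6 = 25.5

25.5


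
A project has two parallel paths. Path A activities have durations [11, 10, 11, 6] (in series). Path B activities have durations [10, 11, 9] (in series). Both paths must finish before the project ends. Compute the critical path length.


Path A total = 11 + 10 + 11 + 6 = 38
Path B total = 10 + 11 + 9 = 30
Critical path = longest path = max(38, 30) = 38

38


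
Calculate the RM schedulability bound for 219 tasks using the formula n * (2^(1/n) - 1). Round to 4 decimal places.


Compute 2^(1/219) = 1.0031700697
Subtract 1: 1.0031700697 - 1 = 0.0031700697
Multiply by n: 219 * 0.0031700697 = 0.6942452643
Round to 4 dp: 0.6942

0.6942


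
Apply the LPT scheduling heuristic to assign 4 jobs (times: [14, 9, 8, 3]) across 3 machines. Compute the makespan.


Sort jobs in decreasing order (LPT): [14, 9, 8, 3]
Assign each job to the least loaded machine:
  Machine 1: jobs [14], load = 14
  Machine 2: jobs [9], load = 9
  Machine 3: jobs [8, 3], load = 11
Makespan = max load = 14

14


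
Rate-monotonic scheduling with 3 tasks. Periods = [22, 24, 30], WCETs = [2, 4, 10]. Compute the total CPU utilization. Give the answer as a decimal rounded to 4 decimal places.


Compute individual utilizations (exact fractions):
  Task 1: C/T = 2/22 = 1/11 (approx. 0.0909)
  Task 2: C/T = 4/24 = 1/6 (approx. 0.1667)
  Task 3: C/T = 10/30 = 1/3 (approx. 0.3333)
Total utilization U = 1/11 + 1/6 + 1/3 = 13/22
Rounded to 4 decimal places: U = 0.5909
RM (Liu & Layland) bound for 3 tasks = 0.779763; compare with U = 13/22 (approx. 0.590909)
U <= bound, so schedulable by RM sufficient condition.

0.5909


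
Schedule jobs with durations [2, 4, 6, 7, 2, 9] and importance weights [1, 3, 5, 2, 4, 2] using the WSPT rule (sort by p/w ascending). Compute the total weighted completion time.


Compute p/w ratios and sort ascending (WSPT): [(2, 4), (6, 5), (4, 3), (2, 1), (7, 2), (9, 2)]
Compute weighted completion times:
  Job (p=2,w=4): C=2, w*C=4*2=8
  Job (p=6,w=5): C=8, w*C=5*8=40
  Job (p=4,w=3): C=12, w*C=3*12=36
  Job (p=2,w=1): C=14, w*C=1*14=14
  Job (p=7,w=2): C=21, w*C=2*21=42
  Job (p=9,w=2): C=30, w*C=2*30=60
Total weighted completion time = 200

200


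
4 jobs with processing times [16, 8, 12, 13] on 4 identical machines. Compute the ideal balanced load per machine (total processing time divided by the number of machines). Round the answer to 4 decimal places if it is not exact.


Total processing time = 16 + 8 + 12 + 13 = 49
Number of machines = 4
Ideal balanced load = 49 / 4 = 12.25

12.25


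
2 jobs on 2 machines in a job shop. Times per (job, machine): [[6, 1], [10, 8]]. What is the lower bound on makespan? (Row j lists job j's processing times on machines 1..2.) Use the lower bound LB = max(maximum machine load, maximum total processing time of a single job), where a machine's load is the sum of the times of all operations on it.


Machine loads:
  Machine 1: 6 + 10 = 16
  Machine 2: 1 + 8 = 9
Max machine load = 16
Job totals:
  Job 1: 7
  Job 2: 18
Max job total = 18
Lower bound = max(16, 18) = 18

18


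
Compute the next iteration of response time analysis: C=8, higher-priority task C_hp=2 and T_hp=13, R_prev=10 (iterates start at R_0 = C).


R_next = C + ceil(R_prev / T_hp) * C_hp
ceil(10 / 13) = ceil(0.7692) = 1
Interference = 1 * 2 = 2
R_next = 8 + 2 = 10
R_next = R_prev, so the iteration has converged (response time = 10).

10


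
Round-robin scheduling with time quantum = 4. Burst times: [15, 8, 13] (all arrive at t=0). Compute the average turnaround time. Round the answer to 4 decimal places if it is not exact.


Time quantum = 4
Execution trace:
  J1 runs 4 units, time = 4
  J2 runs 4 units, time = 8
  J3 runs 4 units, time = 12
  J1 runs 4 units, time = 16
  J2 runs 4 units, time = 20
  J3 runs 4 units, time = 24
  J1 runs 4 units, time = 28
  J3 runs 4 units, time = 32
  J1 runs 3 units, time = 35
  J3 runs 1 units, time = 36
Finish times: [35, 20, 36]
Average turnaround = 91/3 = 30.3333

30.3333


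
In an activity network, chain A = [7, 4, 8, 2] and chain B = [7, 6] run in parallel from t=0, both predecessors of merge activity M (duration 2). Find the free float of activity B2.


ES(B2) = sum of predecessors on chain B = 7
EF(B2) = ES + duration = 7 + 6 = 13
Successor of B2 is M. ES(M) = max(sum(A), sum(B)) = max(21, 13) = 21
Free float = ES(successor) - EF(current) = 21 - 13 = 8

8


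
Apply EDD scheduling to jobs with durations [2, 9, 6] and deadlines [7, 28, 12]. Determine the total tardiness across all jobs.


Sort by due date (EDD order): [(2, 7), (6, 12), (9, 28)]
Compute completion times and tardiness:
  Job 1: p=2, d=7, C=2, tardiness=max(0,2-7)=0
  Job 2: p=6, d=12, C=8, tardiness=max(0,8-12)=0
  Job 3: p=9, d=28, C=17, tardiness=max(0,17-28)=0
Total tardiness = 0

0


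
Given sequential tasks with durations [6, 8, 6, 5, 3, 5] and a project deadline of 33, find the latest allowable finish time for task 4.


LF(activity 4) = deadline - sum of successor durations
Successors: activities 5 through 6 with durations [3, 5]
Sum of successor durations = 8
LF = 33 - 8 = 25

25


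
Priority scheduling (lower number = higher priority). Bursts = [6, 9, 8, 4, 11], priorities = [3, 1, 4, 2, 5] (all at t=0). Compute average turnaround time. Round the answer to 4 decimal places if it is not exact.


Sort by priority (ascending = highest first):
Order: [(1, 9), (2, 4), (3, 6), (4, 8), (5, 11)]
Completion times:
  Priority 1, burst=9, C=9
  Priority 2, burst=4, C=13
  Priority 3, burst=6, C=19
  Priority 4, burst=8, C=27
  Priority 5, burst=11, C=38
Average turnaround = 106/5 = 21.2

21.2


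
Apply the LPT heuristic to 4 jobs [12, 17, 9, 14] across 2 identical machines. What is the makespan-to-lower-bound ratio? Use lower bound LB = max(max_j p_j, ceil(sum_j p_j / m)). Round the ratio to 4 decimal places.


LPT order: [17, 14, 12, 9]
Machine loads after assignment: [26, 26]
LPT makespan = 26
Lower bound = max(max_job, ceil(total/2)) = max(17, 26) = 26
Ratio = 26 / 26 = 1.0

1.0


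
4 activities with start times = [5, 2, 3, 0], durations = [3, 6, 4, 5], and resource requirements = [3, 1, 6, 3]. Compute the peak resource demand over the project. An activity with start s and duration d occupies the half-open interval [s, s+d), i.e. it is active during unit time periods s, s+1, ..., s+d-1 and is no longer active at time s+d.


Each activity i is active on [start_i, start_i + duration_i).
Compute total resource usage per time slot:
  t=0: active resources = [3], total = 3
  t=1: active resources = [3], total = 3
  t=2: active resources = [1, 3], total = 4
  t=3: active resources = [1, 6, 3], total = 10
  t=4: active resources = [1, 6, 3], total = 10
  t=5: active resources = [3, 1, 6], total = 10
  t=6: active resources = [3, 1, 6], total = 10
  t=7: active resources = [3, 1], total = 4
Peak resource demand = 10

10


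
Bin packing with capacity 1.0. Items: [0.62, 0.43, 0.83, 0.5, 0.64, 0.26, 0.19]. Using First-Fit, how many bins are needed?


Place items sequentially using First-Fit:
  Item 0.62 -> new Bin 1
  Item 0.43 -> new Bin 2
  Item 0.83 -> new Bin 3
  Item 0.5 -> Bin 2 (now 0.93)
  Item 0.64 -> new Bin 4
  Item 0.26 -> Bin 1 (now 0.88)
  Item 0.19 -> Bin 4 (now 0.83)
Total bins used = 4

4


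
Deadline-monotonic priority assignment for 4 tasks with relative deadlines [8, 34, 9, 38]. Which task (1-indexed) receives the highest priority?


Sort tasks by relative deadline (ascending):
  Task 1: deadline = 8
  Task 3: deadline = 9
  Task 2: deadline = 34
  Task 4: deadline = 38
Priority order (highest first): [1, 3, 2, 4]
Highest priority task = 1

1


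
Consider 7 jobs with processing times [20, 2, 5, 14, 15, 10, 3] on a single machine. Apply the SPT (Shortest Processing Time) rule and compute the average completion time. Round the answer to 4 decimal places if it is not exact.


Sort jobs by processing time (SPT order): [2, 3, 5, 10, 14, 15, 20]
Compute completion times sequentially:
  Job 1: processing = 2, completes at 2
  Job 2: processing = 3, completes at 5
  Job 3: processing = 5, completes at 10
  Job 4: processing = 10, completes at 20
  Job 5: processing = 14, completes at 34
  Job 6: processing = 15, completes at 49
  Job 7: processing = 20, completes at 69
Sum of completion times = 189
Average completion time = 189/7 = 27.0

27.0


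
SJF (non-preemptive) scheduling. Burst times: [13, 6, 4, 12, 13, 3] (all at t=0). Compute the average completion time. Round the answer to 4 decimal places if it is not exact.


SJF order (ascending): [3, 4, 6, 12, 13, 13]
Completion times:
  Job 1: burst=3, C=3
  Job 2: burst=4, C=7
  Job 3: burst=6, C=13
  Job 4: burst=12, C=25
  Job 5: burst=13, C=38
  Job 6: burst=13, C=51
Average completion = 137/6 = 22.8333

22.8333


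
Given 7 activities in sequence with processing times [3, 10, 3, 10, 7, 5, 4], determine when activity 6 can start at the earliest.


Activity 6 starts after activities 1 through 5 complete.
Predecessor durations: [3, 10, 3, 10, 7]
ES = 3 + 10 + 3 + 10 + 7 = 33

33


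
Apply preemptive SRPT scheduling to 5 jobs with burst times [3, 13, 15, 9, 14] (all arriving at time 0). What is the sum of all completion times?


Since all jobs arrive at t=0, SRPT equals SPT ordering.
SPT order: [3, 9, 13, 14, 15]
Completion times:
  Job 1: p=3, C=3
  Job 2: p=9, C=12
  Job 3: p=13, C=25
  Job 4: p=14, C=39
  Job 5: p=15, C=54
Total completion time = 3 + 12 + 25 + 39 + 54 = 133

133


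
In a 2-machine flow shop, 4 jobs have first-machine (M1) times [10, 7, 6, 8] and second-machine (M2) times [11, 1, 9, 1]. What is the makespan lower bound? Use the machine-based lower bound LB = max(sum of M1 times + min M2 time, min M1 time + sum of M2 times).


LB1 = sum(M1 times) + min(M2 times) = 31 + 1 = 32
LB2 = min(M1 times) + sum(M2 times) = 6 + 22 = 28
Lower bound = max(LB1, LB2) = max(32, 28) = 32

32


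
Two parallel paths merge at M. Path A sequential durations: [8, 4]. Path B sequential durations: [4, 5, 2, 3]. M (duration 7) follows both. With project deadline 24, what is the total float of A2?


Forward pass: ES(A2) = sum of predecessors on chain A = 8
EF = ES + duration = 8 + 4 = 12
Backward pass: LF(M) = deadline = 24; LS(M) = 24 - 7 = 17
LF(A2) = LS(M) - sum(successors on chain A) = 17 - 0 = 17
LS = LF - duration = 17 - 4 = 13
Total float = LS - ES = 13 - 8 = 5

5


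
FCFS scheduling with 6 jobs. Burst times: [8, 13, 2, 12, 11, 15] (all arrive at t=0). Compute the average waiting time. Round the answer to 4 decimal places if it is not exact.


FCFS order (as given): [8, 13, 2, 12, 11, 15]
Waiting times:
  Job 1: wait = 0
  Job 2: wait = 8
  Job 3: wait = 21
  Job 4: wait = 23
  Job 5: wait = 35
  Job 6: wait = 46
Sum of waiting times = 133
Average waiting time = 133/6 = 22.1667

22.1667


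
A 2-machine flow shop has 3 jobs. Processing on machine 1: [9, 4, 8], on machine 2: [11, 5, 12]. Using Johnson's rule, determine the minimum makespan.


Apply Johnson's rule:
  Group 1 (a <= b): [(2, 4, 5), (3, 8, 12), (1, 9, 11)]
  Group 2 (a > b): []
Optimal job order: [2, 3, 1]
Schedule:
  Job 2: M1 done at 4, M2 done at 9
  Job 3: M1 done at 12, M2 done at 24
  Job 1: M1 done at 21, M2 done at 35
Makespan = 35

35


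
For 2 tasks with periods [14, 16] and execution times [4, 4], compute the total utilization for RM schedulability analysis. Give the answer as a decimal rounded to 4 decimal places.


Compute individual utilizations (exact fractions):
  Task 1: C/T = 4/14 = 2/7 (approx. 0.2857)
  Task 2: C/T = 4/16 = 1/4 (approx. 0.25)
Total utilization U = 2/7 + 1/4 = 15/28
Rounded to 4 decimal places: U = 0.5357
RM (Liu & Layland) bound for 2 tasks = 0.828427; compare with U = 15/28 (approx. 0.535714)
U <= bound, so schedulable by RM sufficient condition.

0.5357


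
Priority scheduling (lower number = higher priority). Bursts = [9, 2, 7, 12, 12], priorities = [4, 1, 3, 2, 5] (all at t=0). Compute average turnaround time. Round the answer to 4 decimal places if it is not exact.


Sort by priority (ascending = highest first):
Order: [(1, 2), (2, 12), (3, 7), (4, 9), (5, 12)]
Completion times:
  Priority 1, burst=2, C=2
  Priority 2, burst=12, C=14
  Priority 3, burst=7, C=21
  Priority 4, burst=9, C=30
  Priority 5, burst=12, C=42
Average turnaround = 109/5 = 21.8

21.8


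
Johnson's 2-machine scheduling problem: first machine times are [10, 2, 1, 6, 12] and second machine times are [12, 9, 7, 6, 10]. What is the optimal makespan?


Apply Johnson's rule:
  Group 1 (a <= b): [(3, 1, 7), (2, 2, 9), (4, 6, 6), (1, 10, 12)]
  Group 2 (a > b): [(5, 12, 10)]
Optimal job order: [3, 2, 4, 1, 5]
Schedule:
  Job 3: M1 done at 1, M2 done at 8
  Job 2: M1 done at 3, M2 done at 17
  Job 4: M1 done at 9, M2 done at 23
  Job 1: M1 done at 19, M2 done at 35
  Job 5: M1 done at 31, M2 done at 45
Makespan = 45

45


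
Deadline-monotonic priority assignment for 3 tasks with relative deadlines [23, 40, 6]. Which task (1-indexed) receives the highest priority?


Sort tasks by relative deadline (ascending):
  Task 3: deadline = 6
  Task 1: deadline = 23
  Task 2: deadline = 40
Priority order (highest first): [3, 1, 2]
Highest priority task = 3

3


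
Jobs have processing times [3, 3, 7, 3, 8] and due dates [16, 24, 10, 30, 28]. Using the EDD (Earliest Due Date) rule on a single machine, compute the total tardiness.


Sort by due date (EDD order): [(7, 10), (3, 16), (3, 24), (8, 28), (3, 30)]
Compute completion times and tardiness:
  Job 1: p=7, d=10, C=7, tardiness=max(0,7-10)=0
  Job 2: p=3, d=16, C=10, tardiness=max(0,10-16)=0
  Job 3: p=3, d=24, C=13, tardiness=max(0,13-24)=0
  Job 4: p=8, d=28, C=21, tardiness=max(0,21-28)=0
  Job 5: p=3, d=30, C=24, tardiness=max(0,24-30)=0
Total tardiness = 0

0


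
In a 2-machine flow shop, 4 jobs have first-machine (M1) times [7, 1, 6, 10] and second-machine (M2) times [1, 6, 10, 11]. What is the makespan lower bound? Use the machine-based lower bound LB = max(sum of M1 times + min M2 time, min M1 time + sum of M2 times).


LB1 = sum(M1 times) + min(M2 times) = 24 + 1 = 25
LB2 = min(M1 times) + sum(M2 times) = 1 + 28 = 29
Lower bound = max(LB1, LB2) = max(25, 29) = 29

29


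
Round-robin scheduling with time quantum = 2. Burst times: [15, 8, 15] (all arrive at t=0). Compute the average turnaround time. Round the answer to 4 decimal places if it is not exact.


Time quantum = 2
Execution trace:
  J1 runs 2 units, time = 2
  J2 runs 2 units, time = 4
  J3 runs 2 units, time = 6
  J1 runs 2 units, time = 8
  J2 runs 2 units, time = 10
  J3 runs 2 units, time = 12
  J1 runs 2 units, time = 14
  J2 runs 2 units, time = 16
  J3 runs 2 units, time = 18
  J1 runs 2 units, time = 20
  J2 runs 2 units, time = 22
  J3 runs 2 units, time = 24
  J1 runs 2 units, time = 26
  J3 runs 2 units, time = 28
  J1 runs 2 units, time = 30
  J3 runs 2 units, time = 32
  J1 runs 2 units, time = 34
  J3 runs 2 units, time = 36
  J1 runs 1 units, time = 37
  J3 runs 1 units, time = 38
Finish times: [37, 22, 38]
Average turnaround = 97/3 = 32.3333

32.3333


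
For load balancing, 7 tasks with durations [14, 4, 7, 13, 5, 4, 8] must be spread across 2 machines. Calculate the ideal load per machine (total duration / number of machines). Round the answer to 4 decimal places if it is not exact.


Total processing time = 14 + 4 + 7 + 13 + 5 + 4 + 8 = 55
Number of machines = 2
Ideal balanced load = 55 / 2 = 27.5

27.5


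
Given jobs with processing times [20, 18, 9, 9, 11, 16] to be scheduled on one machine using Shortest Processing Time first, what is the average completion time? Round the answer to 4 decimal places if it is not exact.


Sort jobs by processing time (SPT order): [9, 9, 11, 16, 18, 20]
Compute completion times sequentially:
  Job 1: processing = 9, completes at 9
  Job 2: processing = 9, completes at 18
  Job 3: processing = 11, completes at 29
  Job 4: processing = 16, completes at 45
  Job 5: processing = 18, completes at 63
  Job 6: processing = 20, completes at 83
Sum of completion times = 247
Average completion time = 247/6 = 41.1667

41.1667


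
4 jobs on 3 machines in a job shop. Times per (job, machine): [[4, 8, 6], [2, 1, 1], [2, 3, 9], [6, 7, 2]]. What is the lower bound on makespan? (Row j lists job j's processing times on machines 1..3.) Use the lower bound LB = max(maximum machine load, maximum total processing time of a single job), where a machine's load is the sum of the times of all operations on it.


Machine loads:
  Machine 1: 4 + 2 + 2 + 6 = 14
  Machine 2: 8 + 1 + 3 + 7 = 19
  Machine 3: 6 + 1 + 9 + 2 = 18
Max machine load = 19
Job totals:
  Job 1: 18
  Job 2: 4
  Job 3: 14
  Job 4: 15
Max job total = 18
Lower bound = max(19, 18) = 19

19


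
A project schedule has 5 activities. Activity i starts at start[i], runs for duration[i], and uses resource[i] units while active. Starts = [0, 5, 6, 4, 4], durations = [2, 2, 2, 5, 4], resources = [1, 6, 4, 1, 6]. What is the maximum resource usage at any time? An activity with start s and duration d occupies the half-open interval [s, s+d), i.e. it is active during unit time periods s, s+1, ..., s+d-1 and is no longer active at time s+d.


Each activity i is active on [start_i, start_i + duration_i).
Compute total resource usage per time slot:
  t=0: active resources = [1], total = 1
  t=1: active resources = [1], total = 1
  t=2: active resources = [], total = 0
  t=3: active resources = [], total = 0
  t=4: active resources = [1, 6], total = 7
  t=5: active resources = [6, 1, 6], total = 13
  t=6: active resources = [6, 4, 1, 6], total = 17
  t=7: active resources = [4, 1, 6], total = 11
  t=8: active resources = [1], total = 1
Peak resource demand = 17

17


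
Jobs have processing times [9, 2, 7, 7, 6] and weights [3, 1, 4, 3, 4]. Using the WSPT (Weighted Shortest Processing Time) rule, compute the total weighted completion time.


Compute p/w ratios and sort ascending (WSPT): [(6, 4), (7, 4), (2, 1), (7, 3), (9, 3)]
Compute weighted completion times:
  Job (p=6,w=4): C=6, w*C=4*6=24
  Job (p=7,w=4): C=13, w*C=4*13=52
  Job (p=2,w=1): C=15, w*C=1*15=15
  Job (p=7,w=3): C=22, w*C=3*22=66
  Job (p=9,w=3): C=31, w*C=3*31=93
Total weighted completion time = 250

250


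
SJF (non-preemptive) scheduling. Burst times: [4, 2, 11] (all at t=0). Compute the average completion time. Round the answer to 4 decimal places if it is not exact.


SJF order (ascending): [2, 4, 11]
Completion times:
  Job 1: burst=2, C=2
  Job 2: burst=4, C=6
  Job 3: burst=11, C=17
Average completion = 25/3 = 8.3333

8.3333


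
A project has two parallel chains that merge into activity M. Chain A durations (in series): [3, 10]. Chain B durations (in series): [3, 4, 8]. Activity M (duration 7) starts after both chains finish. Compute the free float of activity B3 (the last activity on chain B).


ES(B3) = sum of predecessors on chain B = 7
EF(B3) = ES + duration = 7 + 8 = 15
Successor of B3 is M. ES(M) = max(sum(A), sum(B)) = max(13, 15) = 15
Free float = ES(successor) - EF(current) = 15 - 15 = 0

0


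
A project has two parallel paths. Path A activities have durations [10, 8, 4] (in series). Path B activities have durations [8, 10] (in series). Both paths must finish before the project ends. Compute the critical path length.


Path A total = 10 + 8 + 4 = 22
Path B total = 8 + 10 = 18
Critical path = longest path = max(22, 18) = 22

22


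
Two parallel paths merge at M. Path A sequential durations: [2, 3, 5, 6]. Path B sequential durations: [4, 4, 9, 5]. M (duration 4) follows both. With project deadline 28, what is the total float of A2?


Forward pass: ES(A2) = sum of predecessors on chain A = 2
EF = ES + duration = 2 + 3 = 5
Backward pass: LF(M) = deadline = 28; LS(M) = 28 - 4 = 24
LF(A2) = LS(M) - sum(successors on chain A) = 24 - 11 = 13
LS = LF - duration = 13 - 3 = 10
Total float = LS - ES = 10 - 2 = 8

8


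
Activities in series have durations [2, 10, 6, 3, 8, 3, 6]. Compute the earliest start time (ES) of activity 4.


Activity 4 starts after activities 1 through 3 complete.
Predecessor durations: [2, 10, 6]
ES = 2 + 10 + 6 = 18

18


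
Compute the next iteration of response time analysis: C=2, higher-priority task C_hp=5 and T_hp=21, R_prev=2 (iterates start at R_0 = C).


R_next = C + ceil(R_prev / T_hp) * C_hp
ceil(2 / 21) = ceil(0.0952) = 1
Interference = 1 * 5 = 5
R_next = 2 + 5 = 7

7


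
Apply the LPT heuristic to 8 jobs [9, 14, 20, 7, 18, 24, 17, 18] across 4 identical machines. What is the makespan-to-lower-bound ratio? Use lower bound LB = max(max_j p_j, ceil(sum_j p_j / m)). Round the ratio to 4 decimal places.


LPT order: [24, 20, 18, 18, 17, 14, 9, 7]
Machine loads after assignment: [31, 29, 35, 32]
LPT makespan = 35
Lower bound = max(max_job, ceil(total/4)) = max(24, 32) = 32
Ratio = 35 / 32 = 1.0938

1.0938


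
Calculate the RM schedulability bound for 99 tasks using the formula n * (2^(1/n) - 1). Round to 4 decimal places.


Compute 2^(1/99) = 1.0070260544
Subtract 1: 1.0070260544 - 1 = 0.0070260544
Multiply by n: 99 * 0.0070260544 = 0.6955793856
Round to 4 dp: 0.6956

0.6956


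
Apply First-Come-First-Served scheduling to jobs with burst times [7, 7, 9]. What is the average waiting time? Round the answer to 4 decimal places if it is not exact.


FCFS order (as given): [7, 7, 9]
Waiting times:
  Job 1: wait = 0
  Job 2: wait = 7
  Job 3: wait = 14
Sum of waiting times = 21
Average waiting time = 21/3 = 7.0

7.0


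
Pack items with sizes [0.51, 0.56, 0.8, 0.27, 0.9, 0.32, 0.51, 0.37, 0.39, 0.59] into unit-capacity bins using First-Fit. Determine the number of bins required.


Place items sequentially using First-Fit:
  Item 0.51 -> new Bin 1
  Item 0.56 -> new Bin 2
  Item 0.8 -> new Bin 3
  Item 0.27 -> Bin 1 (now 0.78)
  Item 0.9 -> new Bin 4
  Item 0.32 -> Bin 2 (now 0.88)
  Item 0.51 -> new Bin 5
  Item 0.37 -> Bin 5 (now 0.88)
  Item 0.39 -> new Bin 6
  Item 0.59 -> Bin 6 (now 0.98)
Total bins used = 6

6


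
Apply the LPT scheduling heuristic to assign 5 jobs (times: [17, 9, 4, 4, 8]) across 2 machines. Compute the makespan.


Sort jobs in decreasing order (LPT): [17, 9, 8, 4, 4]
Assign each job to the least loaded machine:
  Machine 1: jobs [17, 4], load = 21
  Machine 2: jobs [9, 8, 4], load = 21
Makespan = max load = 21

21


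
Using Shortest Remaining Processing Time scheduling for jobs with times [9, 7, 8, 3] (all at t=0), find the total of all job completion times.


Since all jobs arrive at t=0, SRPT equals SPT ordering.
SPT order: [3, 7, 8, 9]
Completion times:
  Job 1: p=3, C=3
  Job 2: p=7, C=10
  Job 3: p=8, C=18
  Job 4: p=9, C=27
Total completion time = 3 + 10 + 18 + 27 = 58

58


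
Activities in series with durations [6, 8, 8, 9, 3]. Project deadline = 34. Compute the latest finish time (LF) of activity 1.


LF(activity 1) = deadline - sum of successor durations
Successors: activities 2 through 5 with durations [8, 8, 9, 3]
Sum of successor durations = 28
LF = 34 - 28 = 6

6


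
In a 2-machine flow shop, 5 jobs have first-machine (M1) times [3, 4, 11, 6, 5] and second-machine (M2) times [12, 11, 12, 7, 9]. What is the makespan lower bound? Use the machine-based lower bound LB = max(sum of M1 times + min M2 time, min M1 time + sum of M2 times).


LB1 = sum(M1 times) + min(M2 times) = 29 + 7 = 36
LB2 = min(M1 times) + sum(M2 times) = 3 + 51 = 54
Lower bound = max(LB1, LB2) = max(36, 54) = 54

54
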